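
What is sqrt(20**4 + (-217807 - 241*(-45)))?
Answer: 3*I*sqrt(5218) ≈ 216.71*I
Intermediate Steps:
sqrt(20**4 + (-217807 - 241*(-45))) = sqrt(160000 + (-217807 + 10845)) = sqrt(160000 - 206962) = sqrt(-46962) = 3*I*sqrt(5218)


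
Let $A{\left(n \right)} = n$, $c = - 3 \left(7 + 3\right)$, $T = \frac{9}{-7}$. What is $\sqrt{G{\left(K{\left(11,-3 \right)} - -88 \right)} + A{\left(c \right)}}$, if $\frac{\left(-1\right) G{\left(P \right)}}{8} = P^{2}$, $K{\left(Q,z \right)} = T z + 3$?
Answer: $\frac{i \sqrt{3528638}}{7} \approx 268.35 i$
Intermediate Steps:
$T = - \frac{9}{7}$ ($T = 9 \left(- \frac{1}{7}\right) = - \frac{9}{7} \approx -1.2857$)
$K{\left(Q,z \right)} = 3 - \frac{9 z}{7}$ ($K{\left(Q,z \right)} = - \frac{9 z}{7} + 3 = 3 - \frac{9 z}{7}$)
$c = -30$ ($c = \left(-3\right) 10 = -30$)
$G{\left(P \right)} = - 8 P^{2}$
$\sqrt{G{\left(K{\left(11,-3 \right)} - -88 \right)} + A{\left(c \right)}} = \sqrt{- 8 \left(\left(3 - - \frac{27}{7}\right) - -88\right)^{2} - 30} = \sqrt{- 8 \left(\left(3 + \frac{27}{7}\right) + 88\right)^{2} - 30} = \sqrt{- 8 \left(\frac{48}{7} + 88\right)^{2} - 30} = \sqrt{- 8 \left(\frac{664}{7}\right)^{2} - 30} = \sqrt{\left(-8\right) \frac{440896}{49} - 30} = \sqrt{- \frac{3527168}{49} - 30} = \sqrt{- \frac{3528638}{49}} = \frac{i \sqrt{3528638}}{7}$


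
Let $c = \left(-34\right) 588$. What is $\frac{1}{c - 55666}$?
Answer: $- \frac{1}{75658} \approx -1.3217 \cdot 10^{-5}$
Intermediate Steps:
$c = -19992$
$\frac{1}{c - 55666} = \frac{1}{-19992 - 55666} = \frac{1}{-75658} = - \frac{1}{75658}$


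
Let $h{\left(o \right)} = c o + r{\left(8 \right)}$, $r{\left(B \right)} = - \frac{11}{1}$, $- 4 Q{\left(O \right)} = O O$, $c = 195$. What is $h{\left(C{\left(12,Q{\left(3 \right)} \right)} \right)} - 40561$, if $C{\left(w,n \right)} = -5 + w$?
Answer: $-39207$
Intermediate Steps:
$Q{\left(O \right)} = - \frac{O^{2}}{4}$ ($Q{\left(O \right)} = - \frac{O O}{4} = - \frac{O^{2}}{4}$)
$r{\left(B \right)} = -11$ ($r{\left(B \right)} = \left(-11\right) 1 = -11$)
$h{\left(o \right)} = -11 + 195 o$ ($h{\left(o \right)} = 195 o - 11 = -11 + 195 o$)
$h{\left(C{\left(12,Q{\left(3 \right)} \right)} \right)} - 40561 = \left(-11 + 195 \left(-5 + 12\right)\right) - 40561 = \left(-11 + 195 \cdot 7\right) - 40561 = \left(-11 + 1365\right) - 40561 = 1354 - 40561 = -39207$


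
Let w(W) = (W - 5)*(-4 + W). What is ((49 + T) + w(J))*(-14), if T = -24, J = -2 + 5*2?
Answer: -518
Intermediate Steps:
J = 8 (J = -2 + 10 = 8)
w(W) = (-5 + W)*(-4 + W)
((49 + T) + w(J))*(-14) = ((49 - 24) + (20 + 8² - 9*8))*(-14) = (25 + (20 + 64 - 72))*(-14) = (25 + 12)*(-14) = 37*(-14) = -518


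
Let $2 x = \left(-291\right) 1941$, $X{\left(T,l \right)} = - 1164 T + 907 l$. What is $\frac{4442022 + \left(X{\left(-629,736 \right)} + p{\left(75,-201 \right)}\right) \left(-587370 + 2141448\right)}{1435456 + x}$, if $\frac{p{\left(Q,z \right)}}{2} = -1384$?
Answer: $\frac{4341916326684}{2306081} \approx 1.8828 \cdot 10^{6}$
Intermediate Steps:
$p{\left(Q,z \right)} = -2768$ ($p{\left(Q,z \right)} = 2 \left(-1384\right) = -2768$)
$x = - \frac{564831}{2}$ ($x = \frac{\left(-291\right) 1941}{2} = \frac{1}{2} \left(-564831\right) = - \frac{564831}{2} \approx -2.8242 \cdot 10^{5}$)
$\frac{4442022 + \left(X{\left(-629,736 \right)} + p{\left(75,-201 \right)}\right) \left(-587370 + 2141448\right)}{1435456 + x} = \frac{4442022 + \left(\left(\left(-1164\right) \left(-629\right) + 907 \cdot 736\right) - 2768\right) \left(-587370 + 2141448\right)}{1435456 - \frac{564831}{2}} = \frac{4442022 + \left(\left(732156 + 667552\right) - 2768\right) 1554078}{\frac{2306081}{2}} = \left(4442022 + \left(1399708 - 2768\right) 1554078\right) \frac{2}{2306081} = \left(4442022 + 1396940 \cdot 1554078\right) \frac{2}{2306081} = \left(4442022 + 2170953721320\right) \frac{2}{2306081} = 2170958163342 \cdot \frac{2}{2306081} = \frac{4341916326684}{2306081}$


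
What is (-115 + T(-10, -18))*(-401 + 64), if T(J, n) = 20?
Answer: 32015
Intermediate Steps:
(-115 + T(-10, -18))*(-401 + 64) = (-115 + 20)*(-401 + 64) = -95*(-337) = 32015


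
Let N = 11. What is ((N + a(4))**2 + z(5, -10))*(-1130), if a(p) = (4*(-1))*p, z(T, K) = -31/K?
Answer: -31753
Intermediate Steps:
a(p) = -4*p
((N + a(4))**2 + z(5, -10))*(-1130) = ((11 - 4*4)**2 - 31/(-10))*(-1130) = ((11 - 16)**2 - 31*(-1/10))*(-1130) = ((-5)**2 + 31/10)*(-1130) = (25 + 31/10)*(-1130) = (281/10)*(-1130) = -31753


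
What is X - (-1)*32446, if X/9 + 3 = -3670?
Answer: -611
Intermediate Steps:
X = -33057 (X = -27 + 9*(-3670) = -27 - 33030 = -33057)
X - (-1)*32446 = -33057 - (-1)*32446 = -33057 - 1*(-32446) = -33057 + 32446 = -611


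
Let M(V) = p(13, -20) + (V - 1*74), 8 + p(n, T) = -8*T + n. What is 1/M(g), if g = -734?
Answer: -1/643 ≈ -0.0015552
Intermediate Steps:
p(n, T) = -8 + n - 8*T (p(n, T) = -8 + (-8*T + n) = -8 + (n - 8*T) = -8 + n - 8*T)
M(V) = 91 + V (M(V) = (-8 + 13 - 8*(-20)) + (V - 1*74) = (-8 + 13 + 160) + (V - 74) = 165 + (-74 + V) = 91 + V)
1/M(g) = 1/(91 - 734) = 1/(-643) = -1/643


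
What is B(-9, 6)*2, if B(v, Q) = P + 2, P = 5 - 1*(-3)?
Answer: 20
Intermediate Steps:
P = 8 (P = 5 + 3 = 8)
B(v, Q) = 10 (B(v, Q) = 8 + 2 = 10)
B(-9, 6)*2 = 10*2 = 20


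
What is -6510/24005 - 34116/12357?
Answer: -59959910/19775319 ≈ -3.0321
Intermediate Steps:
-6510/24005 - 34116/12357 = -6510*1/24005 - 34116*1/12357 = -1302/4801 - 11372/4119 = -59959910/19775319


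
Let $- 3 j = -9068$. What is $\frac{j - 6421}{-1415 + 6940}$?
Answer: $- \frac{2039}{3315} \approx -0.61508$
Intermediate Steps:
$j = \frac{9068}{3}$ ($j = \left(- \frac{1}{3}\right) \left(-9068\right) = \frac{9068}{3} \approx 3022.7$)
$\frac{j - 6421}{-1415 + 6940} = \frac{\frac{9068}{3} - 6421}{-1415 + 6940} = - \frac{10195}{3 \cdot 5525} = \left(- \frac{10195}{3}\right) \frac{1}{5525} = - \frac{2039}{3315}$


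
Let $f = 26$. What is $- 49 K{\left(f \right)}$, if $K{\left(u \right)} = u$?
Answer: $-1274$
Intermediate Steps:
$- 49 K{\left(f \right)} = \left(-49\right) 26 = -1274$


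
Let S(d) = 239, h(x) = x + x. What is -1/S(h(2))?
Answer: -1/239 ≈ -0.0041841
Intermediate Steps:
h(x) = 2*x
-1/S(h(2)) = -1/239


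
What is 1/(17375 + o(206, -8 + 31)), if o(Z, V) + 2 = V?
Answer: 1/17396 ≈ 5.7484e-5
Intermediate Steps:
o(Z, V) = -2 + V
1/(17375 + o(206, -8 + 31)) = 1/(17375 + (-2 + (-8 + 31))) = 1/(17375 + (-2 + 23)) = 1/(17375 + 21) = 1/17396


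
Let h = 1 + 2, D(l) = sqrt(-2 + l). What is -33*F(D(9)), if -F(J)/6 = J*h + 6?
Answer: 1188 + 594*sqrt(7) ≈ 2759.6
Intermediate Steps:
h = 3
F(J) = -36 - 18*J (F(J) = -6*(J*3 + 6) = -6*(3*J + 6) = -6*(6 + 3*J) = -36 - 18*J)
-33*F(D(9)) = -33*(-36 - 18*sqrt(-2 + 9)) = -33*(-36 - 18*sqrt(7)) = 1188 + 594*sqrt(7)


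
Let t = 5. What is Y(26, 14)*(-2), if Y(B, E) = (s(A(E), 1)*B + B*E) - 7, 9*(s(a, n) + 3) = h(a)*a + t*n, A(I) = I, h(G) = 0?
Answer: -5282/9 ≈ -586.89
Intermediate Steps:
s(a, n) = -3 + 5*n/9 (s(a, n) = -3 + (0*a + 5*n)/9 = -3 + (0 + 5*n)/9 = -3 + (5*n)/9 = -3 + 5*n/9)
Y(B, E) = -7 - 22*B/9 + B*E (Y(B, E) = ((-3 + (5/9)*1)*B + B*E) - 7 = ((-3 + 5/9)*B + B*E) - 7 = (-22*B/9 + B*E) - 7 = -7 - 22*B/9 + B*E)
Y(26, 14)*(-2) = (-7 - 22/9*26 + 26*14)*(-2) = (-7 - 572/9 + 364)*(-2) = (2641/9)*(-2) = -5282/9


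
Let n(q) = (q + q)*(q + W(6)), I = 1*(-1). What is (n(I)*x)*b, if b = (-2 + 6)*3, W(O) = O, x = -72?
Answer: 8640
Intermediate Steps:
I = -1
b = 12 (b = 4*3 = 12)
n(q) = 2*q*(6 + q) (n(q) = (q + q)*(q + 6) = (2*q)*(6 + q) = 2*q*(6 + q))
(n(I)*x)*b = ((2*(-1)*(6 - 1))*(-72))*12 = ((2*(-1)*5)*(-72))*12 = -10*(-72)*12 = 720*12 = 8640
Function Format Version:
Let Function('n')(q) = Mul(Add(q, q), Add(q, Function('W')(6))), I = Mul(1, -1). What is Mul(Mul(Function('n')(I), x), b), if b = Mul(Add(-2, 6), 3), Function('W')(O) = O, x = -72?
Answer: 8640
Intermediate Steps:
I = -1
b = 12 (b = Mul(4, 3) = 12)
Function('n')(q) = Mul(2, q, Add(6, q)) (Function('n')(q) = Mul(Add(q, q), Add(q, 6)) = Mul(Mul(2, q), Add(6, q)) = Mul(2, q, Add(6, q)))
Mul(Mul(Function('n')(I), x), b) = Mul(Mul(Mul(2, -1, Add(6, -1)), -72), 12) = Mul(Mul(Mul(2, -1, 5), -72), 12) = Mul(Mul(-10, -72), 12) = Mul(720, 12) = 8640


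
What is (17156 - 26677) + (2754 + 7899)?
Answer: 1132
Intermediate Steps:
(17156 - 26677) + (2754 + 7899) = -9521 + 10653 = 1132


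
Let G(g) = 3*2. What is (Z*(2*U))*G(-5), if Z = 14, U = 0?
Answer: 0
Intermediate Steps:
G(g) = 6
(Z*(2*U))*G(-5) = (14*(2*0))*6 = (14*0)*6 = 0*6 = 0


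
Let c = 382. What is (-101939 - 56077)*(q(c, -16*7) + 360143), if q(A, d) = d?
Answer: -56890658496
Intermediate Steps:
(-101939 - 56077)*(q(c, -16*7) + 360143) = (-101939 - 56077)*(-16*7 + 360143) = -158016*(-112 + 360143) = -158016*360031 = -56890658496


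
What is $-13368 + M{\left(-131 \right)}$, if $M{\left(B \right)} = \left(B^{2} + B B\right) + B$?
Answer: $20823$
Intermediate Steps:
$M{\left(B \right)} = B + 2 B^{2}$ ($M{\left(B \right)} = \left(B^{2} + B^{2}\right) + B = 2 B^{2} + B = B + 2 B^{2}$)
$-13368 + M{\left(-131 \right)} = -13368 - 131 \left(1 + 2 \left(-131\right)\right) = -13368 - 131 \left(1 - 262\right) = -13368 - -34191 = -13368 + 34191 = 20823$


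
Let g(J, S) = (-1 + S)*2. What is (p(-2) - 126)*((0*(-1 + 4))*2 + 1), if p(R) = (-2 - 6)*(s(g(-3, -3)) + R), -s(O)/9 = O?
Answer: -686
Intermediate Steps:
g(J, S) = -2 + 2*S
s(O) = -9*O
p(R) = -576 - 8*R (p(R) = (-2 - 6)*(-9*(-2 + 2*(-3)) + R) = -8*(-9*(-2 - 6) + R) = -8*(-9*(-8) + R) = -8*(72 + R) = -576 - 8*R)
(p(-2) - 126)*((0*(-1 + 4))*2 + 1) = ((-576 - 8*(-2)) - 126)*((0*(-1 + 4))*2 + 1) = ((-576 + 16) - 126)*((0*3)*2 + 1) = (-560 - 126)*(0*2 + 1) = -686*(0 + 1) = -686*1 = -686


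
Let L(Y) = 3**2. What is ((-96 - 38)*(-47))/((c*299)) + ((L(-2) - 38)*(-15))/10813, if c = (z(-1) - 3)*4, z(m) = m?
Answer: -33009617/25864696 ≈ -1.2762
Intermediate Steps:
L(Y) = 9
c = -16 (c = (-1 - 3)*4 = -4*4 = -16)
((-96 - 38)*(-47))/((c*299)) + ((L(-2) - 38)*(-15))/10813 = ((-96 - 38)*(-47))/((-16*299)) + ((9 - 38)*(-15))/10813 = -134*(-47)/(-4784) - 29*(-15)*(1/10813) = 6298*(-1/4784) + 435*(1/10813) = -3149/2392 + 435/10813 = -33009617/25864696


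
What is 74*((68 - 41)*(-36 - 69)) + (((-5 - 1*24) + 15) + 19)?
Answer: -209785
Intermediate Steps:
74*((68 - 41)*(-36 - 69)) + (((-5 - 1*24) + 15) + 19) = 74*(27*(-105)) + (((-5 - 24) + 15) + 19) = 74*(-2835) + ((-29 + 15) + 19) = -209790 + (-14 + 19) = -209790 + 5 = -209785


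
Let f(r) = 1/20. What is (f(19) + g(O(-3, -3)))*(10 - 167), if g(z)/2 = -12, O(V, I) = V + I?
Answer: 75203/20 ≈ 3760.1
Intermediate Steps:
O(V, I) = I + V
f(r) = 1/20
g(z) = -24 (g(z) = 2*(-12) = -24)
(f(19) + g(O(-3, -3)))*(10 - 167) = (1/20 - 24)*(10 - 167) = -479/20*(-157) = 75203/20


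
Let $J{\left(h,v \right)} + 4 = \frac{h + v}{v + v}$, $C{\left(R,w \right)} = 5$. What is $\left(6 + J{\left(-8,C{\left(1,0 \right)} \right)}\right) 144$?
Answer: $\frac{1224}{5} \approx 244.8$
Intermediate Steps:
$J{\left(h,v \right)} = -4 + \frac{h + v}{2 v}$ ($J{\left(h,v \right)} = -4 + \frac{h + v}{v + v} = -4 + \frac{h + v}{2 v}$)
$\left(6 + J{\left(-8,C{\left(1,0 \right)} \right)}\right) 144 = \left(6 + \frac{-8 - 35}{2 \cdot 5}\right) 144 = \left(6 + \frac{1}{2} \cdot \frac{1}{5} \left(-8 - 35\right)\right) 144 = \left(6 + \frac{1}{2} \cdot \frac{1}{5} \left(-43\right)\right) 144 = \left(6 - \frac{43}{10}\right) 144 = \frac{17}{10} \cdot 144 = \frac{1224}{5}$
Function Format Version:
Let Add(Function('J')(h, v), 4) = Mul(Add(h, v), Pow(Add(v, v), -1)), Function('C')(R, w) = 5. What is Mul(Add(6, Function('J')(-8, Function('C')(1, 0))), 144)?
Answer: Rational(1224, 5) ≈ 244.80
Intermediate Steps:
Function('J')(h, v) = Add(-4, Mul(Rational(1, 2), Pow(v, -1), Add(h, v))) (Function('J')(h, v) = Add(-4, Mul(Add(h, v), Pow(Add(v, v), -1))) = Add(-4, Mul(Add(h, v), Pow(Mul(2, v), -1))) = Add(-4, Mul(Add(h, v), Mul(Rational(1, 2), Pow(v, -1)))) = Add(-4, Mul(Rational(1, 2), Pow(v, -1), Add(h, v))))
Mul(Add(6, Function('J')(-8, Function('C')(1, 0))), 144) = Mul(Add(6, Mul(Rational(1, 2), Pow(5, -1), Add(-8, Mul(-7, 5)))), 144) = Mul(Add(6, Mul(Rational(1, 2), Rational(1, 5), Add(-8, -35))), 144) = Mul(Add(6, Mul(Rational(1, 2), Rational(1, 5), -43)), 144) = Mul(Add(6, Rational(-43, 10)), 144) = Mul(Rational(17, 10), 144) = Rational(1224, 5)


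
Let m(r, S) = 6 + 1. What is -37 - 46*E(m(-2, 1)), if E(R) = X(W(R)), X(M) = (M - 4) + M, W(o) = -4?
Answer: 515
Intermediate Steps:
X(M) = -4 + 2*M (X(M) = (-4 + M) + M = -4 + 2*M)
m(r, S) = 7
E(R) = -12 (E(R) = -4 + 2*(-4) = -4 - 8 = -12)
-37 - 46*E(m(-2, 1)) = -37 - 46*(-12) = -37 + 552 = 515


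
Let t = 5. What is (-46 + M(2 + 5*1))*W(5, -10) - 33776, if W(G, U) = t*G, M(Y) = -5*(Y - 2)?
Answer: -35551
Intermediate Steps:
M(Y) = 10 - 5*Y (M(Y) = -5*(-2 + Y) = 10 - 5*Y)
W(G, U) = 5*G
(-46 + M(2 + 5*1))*W(5, -10) - 33776 = (-46 + (10 - 5*(2 + 5*1)))*(5*5) - 33776 = (-46 + (10 - 5*(2 + 5)))*25 - 33776 = (-46 + (10 - 5*7))*25 - 33776 = (-46 + (10 - 35))*25 - 33776 = (-46 - 25)*25 - 33776 = -71*25 - 33776 = -1775 - 33776 = -35551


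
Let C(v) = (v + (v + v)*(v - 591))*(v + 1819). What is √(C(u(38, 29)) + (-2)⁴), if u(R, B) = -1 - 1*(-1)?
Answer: 4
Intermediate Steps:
u(R, B) = 0 (u(R, B) = -1 + 1 = 0)
C(v) = (1819 + v)*(v + 2*v*(-591 + v)) (C(v) = (v + (2*v)*(-591 + v))*(1819 + v) = (v + 2*v*(-591 + v))*(1819 + v) = (1819 + v)*(v + 2*v*(-591 + v)))
√(C(u(38, 29)) + (-2)⁴) = √(0*(-2148239 + 2*0² + 2457*0) + (-2)⁴) = √(0*(-2148239 + 2*0 + 0) + 16) = √(0*(-2148239 + 0 + 0) + 16) = √(0*(-2148239) + 16) = √(0 + 16) = √16 = 4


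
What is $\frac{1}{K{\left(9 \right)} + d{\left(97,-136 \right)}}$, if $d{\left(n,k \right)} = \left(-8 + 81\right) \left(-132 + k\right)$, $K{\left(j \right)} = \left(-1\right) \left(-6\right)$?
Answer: $- \frac{1}{19558} \approx -5.113 \cdot 10^{-5}$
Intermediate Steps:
$K{\left(j \right)} = 6$
$d{\left(n,k \right)} = -9636 + 73 k$ ($d{\left(n,k \right)} = 73 \left(-132 + k\right) = -9636 + 73 k$)
$\frac{1}{K{\left(9 \right)} + d{\left(97,-136 \right)}} = \frac{1}{6 + \left(-9636 + 73 \left(-136\right)\right)} = \frac{1}{6 - 19564} = \frac{1}{-19558} = - \frac{1}{19558}$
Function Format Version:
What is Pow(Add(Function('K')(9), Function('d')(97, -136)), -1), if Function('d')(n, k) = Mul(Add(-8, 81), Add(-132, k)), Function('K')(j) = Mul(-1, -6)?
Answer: Rational(-1, 19558) ≈ -5.1130e-5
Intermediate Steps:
Function('K')(j) = 6
Function('d')(n, k) = Add(-9636, Mul(73, k)) (Function('d')(n, k) = Mul(73, Add(-132, k)) = Add(-9636, Mul(73, k)))
Pow(Add(Function('K')(9), Function('d')(97, -136)), -1) = Pow(Add(6, Add(-9636, Mul(73, -136))), -1) = Pow(Add(6, Add(-9636, -9928)), -1) = Pow(Add(6, -19564), -1) = Pow(-19558, -1) = Rational(-1, 19558)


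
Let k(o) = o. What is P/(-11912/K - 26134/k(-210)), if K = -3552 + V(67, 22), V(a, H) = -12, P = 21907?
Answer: 683169795/3985129 ≈ 171.43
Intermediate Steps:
K = -3564 (K = -3552 - 12 = -3564)
P/(-11912/K - 26134/k(-210)) = 21907/(-11912/(-3564) - 26134/(-210)) = 21907/(-11912*(-1/3564) - 26134*(-1/210)) = 21907/(2978/891 + 13067/105) = 21907/(3985129/31185) = 21907*(31185/3985129) = 683169795/3985129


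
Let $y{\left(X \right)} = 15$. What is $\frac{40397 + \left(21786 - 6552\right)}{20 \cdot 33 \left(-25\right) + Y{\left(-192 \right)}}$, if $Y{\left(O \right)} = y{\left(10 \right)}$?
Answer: $- \frac{55631}{16485} \approx -3.3746$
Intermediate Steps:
$Y{\left(O \right)} = 15$
$\frac{40397 + \left(21786 - 6552\right)}{20 \cdot 33 \left(-25\right) + Y{\left(-192 \right)}} = \frac{40397 + \left(21786 - 6552\right)}{20 \cdot 33 \left(-25\right) + 15} = \frac{40397 + \left(21786 - 6552\right)}{660 \left(-25\right) + 15} = \frac{40397 + 15234}{-16500 + 15} = \frac{55631}{-16485} = 55631 \left(- \frac{1}{16485}\right) = - \frac{55631}{16485}$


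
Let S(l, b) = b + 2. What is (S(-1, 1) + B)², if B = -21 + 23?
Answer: 25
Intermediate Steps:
B = 2
S(l, b) = 2 + b
(S(-1, 1) + B)² = ((2 + 1) + 2)² = (3 + 2)² = 5² = 25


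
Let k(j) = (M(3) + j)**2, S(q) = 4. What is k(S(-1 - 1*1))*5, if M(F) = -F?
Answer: 5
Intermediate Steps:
k(j) = (-3 + j)**2 (k(j) = (-1*3 + j)**2 = (-3 + j)**2)
k(S(-1 - 1*1))*5 = (-3 + 4)**2*5 = 1**2*5 = 1*5 = 5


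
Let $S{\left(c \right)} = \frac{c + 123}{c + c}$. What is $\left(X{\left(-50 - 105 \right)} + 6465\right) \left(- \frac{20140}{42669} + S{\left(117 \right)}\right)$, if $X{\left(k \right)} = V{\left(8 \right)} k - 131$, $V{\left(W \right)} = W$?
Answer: $\frac{173818600}{61633} \approx 2820.2$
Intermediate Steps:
$S{\left(c \right)} = \frac{123 + c}{2 c}$
$X{\left(k \right)} = -131 + 8 k$ ($X{\left(k \right)} = 8 k - 131 = -131 + 8 k$)
$\left(X{\left(-50 - 105 \right)} + 6465\right) \left(- \frac{20140}{42669} + S{\left(117 \right)}\right) = \left(\left(-131 + 8 \left(-50 - 105\right)\right) + 6465\right) \left(- \frac{20140}{42669} + \frac{123 + 117}{2 \cdot 117}\right) = \left(\left(-131 + 8 \left(-155\right)\right) + 6465\right) \left(\left(-20140\right) \frac{1}{42669} + \frac{1}{2} \cdot \frac{1}{117} \cdot 240\right) = \left(\left(-131 - 1240\right) + 6465\right) \left(- \frac{20140}{42669} + \frac{40}{39}\right) = \left(-1371 + 6465\right) \frac{307100}{554697} = 5094 \cdot \frac{307100}{554697} = \frac{173818600}{61633}$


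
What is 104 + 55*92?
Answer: 5164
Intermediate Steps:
104 + 55*92 = 104 + 5060 = 5164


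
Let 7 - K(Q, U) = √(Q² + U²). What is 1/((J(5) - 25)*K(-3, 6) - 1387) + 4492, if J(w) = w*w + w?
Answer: 8205889916/1826779 + 15*√5/1826779 ≈ 4492.0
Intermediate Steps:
J(w) = w + w² (J(w) = w² + w = w + w²)
K(Q, U) = 7 - √(Q² + U²)
1/((J(5) - 25)*K(-3, 6) - 1387) + 4492 = 1/((5*(1 + 5) - 25)*(7 - √((-3)² + 6²)) - 1387) + 4492 = 1/((5*6 - 25)*(7 - √(9 + 36)) - 1387) + 4492 = 1/((30 - 25)*(7 - √45) - 1387) + 4492 = 1/(5*(7 - 3*√5) - 1387) + 4492 = 1/((35 - 15*√5) - 1387) + 4492 = 1/(-1352 - 15*√5) + 4492 = 4492 + 1/(-1352 - 15*√5)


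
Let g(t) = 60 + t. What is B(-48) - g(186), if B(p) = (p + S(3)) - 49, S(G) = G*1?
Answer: -340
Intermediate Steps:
S(G) = G
B(p) = -46 + p (B(p) = (p + 3) - 49 = (3 + p) - 49 = -46 + p)
B(-48) - g(186) = (-46 - 48) - (60 + 186) = -94 - 1*246 = -94 - 246 = -340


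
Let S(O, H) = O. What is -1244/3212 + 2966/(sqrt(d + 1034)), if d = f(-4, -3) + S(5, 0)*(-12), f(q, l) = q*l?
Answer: -311/803 + 1483*sqrt(986)/493 ≈ 94.069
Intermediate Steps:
f(q, l) = l*q
d = -48 (d = -3*(-4) + 5*(-12) = 12 - 60 = -48)
-1244/3212 + 2966/(sqrt(d + 1034)) = -1244/3212 + 2966/(sqrt(-48 + 1034)) = -1244*1/3212 + 2966/(sqrt(986)) = -311/803 + 2966*(sqrt(986)/986) = -311/803 + 1483*sqrt(986)/493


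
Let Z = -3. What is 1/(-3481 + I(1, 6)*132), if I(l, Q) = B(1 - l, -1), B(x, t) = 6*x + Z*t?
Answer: -1/3085 ≈ -0.00032415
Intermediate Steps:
B(x, t) = -3*t + 6*x (B(x, t) = 6*x - 3*t = -3*t + 6*x)
I(l, Q) = 9 - 6*l (I(l, Q) = -3*(-1) + 6*(1 - l) = 3 + (6 - 6*l) = 9 - 6*l)
1/(-3481 + I(1, 6)*132) = 1/(-3481 + (9 - 6*1)*132) = 1/(-3481 + (9 - 6)*132) = 1/(-3481 + 3*132) = 1/(-3481 + 396) = 1/(-3085) = -1/3085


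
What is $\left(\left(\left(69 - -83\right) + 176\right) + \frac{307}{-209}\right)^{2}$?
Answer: $\frac{4657380025}{43681} \approx 1.0662 \cdot 10^{5}$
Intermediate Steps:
$\left(\left(\left(69 - -83\right) + 176\right) + \frac{307}{-209}\right)^{2} = \left(\left(\left(69 + 83\right) + 176\right) + 307 \left(- \frac{1}{209}\right)\right)^{2} = \left(\left(152 + 176\right) - \frac{307}{209}\right)^{2} = \left(328 - \frac{307}{209}\right)^{2} = \left(\frac{68245}{209}\right)^{2} = \frac{4657380025}{43681}$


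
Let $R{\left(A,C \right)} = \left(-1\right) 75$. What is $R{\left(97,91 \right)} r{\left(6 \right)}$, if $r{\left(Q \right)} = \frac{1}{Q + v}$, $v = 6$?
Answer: $- \frac{25}{4} \approx -6.25$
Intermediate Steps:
$R{\left(A,C \right)} = -75$
$r{\left(Q \right)} = \frac{1}{6 + Q}$ ($r{\left(Q \right)} = \frac{1}{Q + 6} = \frac{1}{6 + Q}$)
$R{\left(97,91 \right)} r{\left(6 \right)} = - \frac{75}{6 + 6} = - \frac{75}{12} = \left(-75\right) \frac{1}{12} = - \frac{25}{4}$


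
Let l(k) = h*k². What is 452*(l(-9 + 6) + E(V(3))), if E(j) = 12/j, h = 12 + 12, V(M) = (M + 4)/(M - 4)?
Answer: 678000/7 ≈ 96857.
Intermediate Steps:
V(M) = (4 + M)/(-4 + M)
h = 24
l(k) = 24*k²
452*(l(-9 + 6) + E(V(3))) = 452*(24*(-9 + 6)² + 12/(((4 + 3)/(-4 + 3)))) = 452*(24*(-3)² + 12/((7/(-1)))) = 452*(24*9 + 12/((-1*7))) = 452*(216 + 12/(-7)) = 452*(216 + 12*(-⅐)) = 452*(216 - 12/7) = 452*(1500/7) = 678000/7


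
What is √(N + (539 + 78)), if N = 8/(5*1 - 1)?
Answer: √619 ≈ 24.880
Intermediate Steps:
N = 2 (N = 8/(5 - 1) = 8/4 = 8*(¼) = 2)
√(N + (539 + 78)) = √(2 + (539 + 78)) = √(2 + 617) = √619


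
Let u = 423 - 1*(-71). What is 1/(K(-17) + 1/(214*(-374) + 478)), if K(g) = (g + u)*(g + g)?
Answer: -79558/1290271645 ≈ -6.1660e-5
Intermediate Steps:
u = 494 (u = 423 + 71 = 494)
K(g) = 2*g*(494 + g) (K(g) = (g + 494)*(g + g) = (494 + g)*(2*g) = 2*g*(494 + g))
1/(K(-17) + 1/(214*(-374) + 478)) = 1/(2*(-17)*(494 - 17) + 1/(214*(-374) + 478)) = 1/(2*(-17)*477 + 1/(-80036 + 478)) = 1/(-16218 + 1/(-79558)) = 1/(-16218 - 1/79558) = 1/(-1290271645/79558) = -79558/1290271645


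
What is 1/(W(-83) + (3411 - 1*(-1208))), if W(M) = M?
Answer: 1/4536 ≈ 0.00022046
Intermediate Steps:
1/(W(-83) + (3411 - 1*(-1208))) = 1/(-83 + (3411 - 1*(-1208))) = 1/(-83 + (3411 + 1208)) = 1/(-83 + 4619) = 1/4536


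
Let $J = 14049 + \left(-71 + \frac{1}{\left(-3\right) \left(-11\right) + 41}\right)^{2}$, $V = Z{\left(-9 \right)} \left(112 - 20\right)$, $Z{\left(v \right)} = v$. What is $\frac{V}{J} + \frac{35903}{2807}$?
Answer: $\frac{59366375181}{4657228837} \approx 12.747$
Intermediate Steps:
$V = -828$ ($V = - 9 \left(112 - 20\right) = \left(-9\right) 92 = -828$)
$J = \frac{104526333}{5476}$ ($J = 14049 + \left(-71 + \frac{1}{33 + 41}\right)^{2} = 14049 + \left(-71 + \frac{1}{74}\right)^{2} = 14049 + \left(- \frac{5253}{74}\right)^{2} = 14049 + \frac{27594009}{5476} = \frac{104526333}{5476} \approx 19088.0$)
$\frac{V}{J} + \frac{35903}{2807} = - \frac{828}{\frac{104526333}{5476}} + \frac{35903}{2807} = \left(-828\right) \frac{5476}{104526333} + 35903 \cdot \frac{1}{2807} = - \frac{503792}{11614037} + \frac{5129}{401} = \frac{59366375181}{4657228837}$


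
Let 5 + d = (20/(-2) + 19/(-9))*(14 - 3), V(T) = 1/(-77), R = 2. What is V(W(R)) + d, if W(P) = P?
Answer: -95797/693 ≈ -138.24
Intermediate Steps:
V(T) = -1/77
d = -1244/9 (d = -5 + (20/(-2) + 19/(-9))*(14 - 3) = -5 + (20*(-½) + 19*(-⅑))*11 = -5 + (-10 - 19/9)*11 = -5 - 109/9*11 = -5 - 1199/9 = -1244/9 ≈ -138.22)
V(W(R)) + d = -1/77 - 1244/9 = -95797/693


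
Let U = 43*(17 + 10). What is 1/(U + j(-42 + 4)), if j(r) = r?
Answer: 1/1123 ≈ 0.00089047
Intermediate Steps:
U = 1161 (U = 43*27 = 1161)
1/(U + j(-42 + 4)) = 1/(1161 + (-42 + 4)) = 1/(1161 - 38) = 1/1123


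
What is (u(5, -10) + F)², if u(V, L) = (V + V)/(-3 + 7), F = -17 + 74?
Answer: 14161/4 ≈ 3540.3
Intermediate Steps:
F = 57
u(V, L) = V/2 (u(V, L) = (2*V)/4 = (2*V)*(¼) = V/2)
(u(5, -10) + F)² = ((½)*5 + 57)² = (5/2 + 57)² = (119/2)² = 14161/4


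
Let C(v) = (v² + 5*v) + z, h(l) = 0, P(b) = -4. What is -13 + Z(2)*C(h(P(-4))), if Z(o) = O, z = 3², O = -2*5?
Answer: -103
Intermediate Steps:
O = -10
z = 9
Z(o) = -10
C(v) = 9 + v² + 5*v (C(v) = (v² + 5*v) + 9 = 9 + v² + 5*v)
-13 + Z(2)*C(h(P(-4))) = -13 - 10*(9 + 0² + 5*0) = -13 - 10*(9 + 0 + 0) = -13 - 10*9 = -13 - 90 = -103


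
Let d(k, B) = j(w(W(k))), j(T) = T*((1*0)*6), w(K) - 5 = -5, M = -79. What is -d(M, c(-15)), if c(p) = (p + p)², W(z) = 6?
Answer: 0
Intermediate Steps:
c(p) = 4*p² (c(p) = (2*p)² = 4*p²)
w(K) = 0 (w(K) = 5 - 5 = 0)
j(T) = 0 (j(T) = T*(0*6) = T*0 = 0)
d(k, B) = 0
-d(M, c(-15)) = -1*0 = 0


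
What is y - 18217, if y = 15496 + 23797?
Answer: 21076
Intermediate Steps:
y = 39293
y - 18217 = 39293 - 18217 = 21076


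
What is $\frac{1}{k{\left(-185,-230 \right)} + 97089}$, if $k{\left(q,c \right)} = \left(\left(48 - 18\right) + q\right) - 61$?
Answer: $\frac{1}{96873} \approx 1.0323 \cdot 10^{-5}$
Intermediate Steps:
$k{\left(q,c \right)} = -31 + q$ ($k{\left(q,c \right)} = \left(30 + q\right) - 61 = -31 + q$)
$\frac{1}{k{\left(-185,-230 \right)} + 97089} = \frac{1}{\left(-31 - 185\right) + 97089} = \frac{1}{-216 + 97089} = \frac{1}{96873}$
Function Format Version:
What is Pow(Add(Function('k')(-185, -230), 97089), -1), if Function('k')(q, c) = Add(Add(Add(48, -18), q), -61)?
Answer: Rational(1, 96873) ≈ 1.0323e-5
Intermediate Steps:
Function('k')(q, c) = Add(-31, q) (Function('k')(q, c) = Add(Add(30, q), -61) = Add(-31, q))
Pow(Add(Function('k')(-185, -230), 97089), -1) = Pow(Add(Add(-31, -185), 97089), -1) = Pow(Add(-216, 97089), -1) = Pow(96873, -1) = Rational(1, 96873)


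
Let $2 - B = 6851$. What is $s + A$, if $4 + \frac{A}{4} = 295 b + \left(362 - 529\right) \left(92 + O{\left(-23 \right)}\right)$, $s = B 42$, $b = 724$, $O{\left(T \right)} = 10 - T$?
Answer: $483146$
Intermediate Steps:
$B = -6849$ ($B = 2 - 6851 = -6849$)
$s = -287658$ ($s = \left(-6849\right) 42 = -287658$)
$A = 770804$ ($A = -16 + 4 \left(295 \cdot 724 + \left(362 - 529\right) \left(92 + \left(10 - -23\right)\right)\right) = -16 + 4 \left(213580 - 167 \left(92 + \left(10 + 23\right)\right)\right) = -16 + 4 \left(213580 - 167 \left(92 + 33\right)\right) = -16 + 4 \left(213580 - 20875\right) = -16 + 4 \cdot 192705 = -16 + 770820 = 770804$)
$s + A = -287658 + 770804 = 483146$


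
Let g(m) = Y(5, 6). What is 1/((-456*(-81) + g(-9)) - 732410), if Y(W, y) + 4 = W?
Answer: -1/695473 ≈ -1.4379e-6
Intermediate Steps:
Y(W, y) = -4 + W
g(m) = 1 (g(m) = -4 + 5 = 1)
1/((-456*(-81) + g(-9)) - 732410) = 1/((-456*(-81) + 1) - 732410) = 1/((36936 + 1) - 732410) = 1/(36937 - 732410) = 1/(-695473) = -1/695473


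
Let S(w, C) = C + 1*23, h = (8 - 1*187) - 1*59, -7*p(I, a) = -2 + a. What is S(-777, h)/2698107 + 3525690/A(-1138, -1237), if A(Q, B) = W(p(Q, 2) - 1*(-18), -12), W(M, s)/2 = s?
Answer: -1585448145665/10792428 ≈ -1.4690e+5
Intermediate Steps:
p(I, a) = 2/7 - a/7 (p(I, a) = -(-2 + a)/7 = 2/7 - a/7)
W(M, s) = 2*s
h = -238 (h = (8 - 187) - 59 = -179 - 59 = -238)
A(Q, B) = -24 (A(Q, B) = 2*(-12) = -24)
S(w, C) = 23 + C (S(w, C) = C + 23 = 23 + C)
S(-777, h)/2698107 + 3525690/A(-1138, -1237) = (23 - 238)/2698107 + 3525690/(-24) = -215*1/2698107 + 3525690*(-1/24) = -215/2698107 - 587615/4 = -1585448145665/10792428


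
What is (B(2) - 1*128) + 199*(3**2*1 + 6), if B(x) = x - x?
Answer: 2857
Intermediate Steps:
B(x) = 0
(B(2) - 1*128) + 199*(3**2*1 + 6) = (0 - 1*128) + 199*(3**2*1 + 6) = (0 - 128) + 199*(9*1 + 6) = -128 + 199*(9 + 6) = -128 + 199*15 = -128 + 2985 = 2857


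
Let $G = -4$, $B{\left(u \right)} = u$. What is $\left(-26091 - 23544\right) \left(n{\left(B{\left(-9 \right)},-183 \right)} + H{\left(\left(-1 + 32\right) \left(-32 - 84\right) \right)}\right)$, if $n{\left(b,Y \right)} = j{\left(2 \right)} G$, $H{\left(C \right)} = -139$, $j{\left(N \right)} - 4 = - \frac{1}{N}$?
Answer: $7594155$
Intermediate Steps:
$j{\left(N \right)} = 4 - \frac{1}{N}$
$n{\left(b,Y \right)} = -14$ ($n{\left(b,Y \right)} = \left(4 - \frac{1}{2}\right) \left(-4\right) = \frac{7}{2} \left(-4\right) = -14$)
$\left(-26091 - 23544\right) \left(n{\left(B{\left(-9 \right)},-183 \right)} + H{\left(\left(-1 + 32\right) \left(-32 - 84\right) \right)}\right) = \left(-26091 - 23544\right) \left(-14 - 139\right) = \left(-49635\right) \left(-153\right) = 7594155$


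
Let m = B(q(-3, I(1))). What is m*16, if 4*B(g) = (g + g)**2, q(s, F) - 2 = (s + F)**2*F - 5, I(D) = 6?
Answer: 41616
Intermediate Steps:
q(s, F) = -3 + F*(F + s)**2 (q(s, F) = 2 + ((s + F)**2*F - 5) = 2 + ((F + s)**2*F - 5) = 2 + (F*(F + s)**2 - 5) = 2 + (-5 + F*(F + s)**2) = -3 + F*(F + s)**2)
B(g) = g**2 (B(g) = (g + g)**2/4 = (2*g)**2/4 = (4*g**2)/4 = g**2)
m = 2601 (m = (-3 + 6*(6 - 3)**2)**2 = (-3 + 6*3**2)**2 = (-3 + 6*9)**2 = (-3 + 54)**2 = 51**2 = 2601)
m*16 = 2601*16 = 41616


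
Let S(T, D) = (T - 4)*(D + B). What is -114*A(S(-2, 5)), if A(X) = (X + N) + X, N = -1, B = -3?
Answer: 2850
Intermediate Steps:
S(T, D) = (-4 + T)*(-3 + D) (S(T, D) = (T - 4)*(D - 3) = (-4 + T)*(-3 + D))
A(X) = -1 + 2*X (A(X) = (X - 1) + X = (-1 + X) + X = -1 + 2*X)
-114*A(S(-2, 5)) = -114*(-1 + 2*(12 - 4*5 - 3*(-2) + 5*(-2))) = -114*(-1 + 2*(12 - 20 + 6 - 10)) = -114*(-1 + 2*(-12)) = -114*(-1 - 24) = -114*(-25) = 2850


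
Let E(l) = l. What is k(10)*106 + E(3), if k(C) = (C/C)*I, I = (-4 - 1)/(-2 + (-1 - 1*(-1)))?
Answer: 268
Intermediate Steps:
I = 5/2 (I = -5/(-2 + (-1 + 1)) = -5/(-2 + 0) = -5/(-2) = -5*(-½) = 5/2 ≈ 2.5000)
k(C) = 5/2 (k(C) = (C/C)*(5/2) = 1*(5/2) = 5/2)
k(10)*106 + E(3) = (5/2)*106 + 3 = 265 + 3 = 268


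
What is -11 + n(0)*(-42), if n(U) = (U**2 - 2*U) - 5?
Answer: 199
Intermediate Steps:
n(U) = -5 + U**2 - 2*U
-11 + n(0)*(-42) = -11 + (-5 + 0**2 - 2*0)*(-42) = -11 + (-5 + 0 + 0)*(-42) = -11 - 5*(-42) = -11 + 210 = 199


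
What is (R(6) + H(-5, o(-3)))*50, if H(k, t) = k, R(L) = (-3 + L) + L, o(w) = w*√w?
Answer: 200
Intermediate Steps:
o(w) = w^(3/2)
R(L) = -3 + 2*L
(R(6) + H(-5, o(-3)))*50 = ((-3 + 2*6) - 5)*50 = ((-3 + 12) - 5)*50 = (9 - 5)*50 = 4*50 = 200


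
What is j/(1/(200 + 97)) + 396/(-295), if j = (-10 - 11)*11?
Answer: -20239461/295 ≈ -68608.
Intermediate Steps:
j = -231 (j = -21*11 = -231)
j/(1/(200 + 97)) + 396/(-295) = -231/(1/(200 + 97)) + 396/(-295) = -231/(1/297) + 396*(-1/295) = -231/1/297 - 396/295 = -231*297 - 396/295 = -68607 - 396/295 = -20239461/295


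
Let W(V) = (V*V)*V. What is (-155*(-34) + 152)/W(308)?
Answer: 2711/14609056 ≈ 0.00018557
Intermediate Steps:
W(V) = V**3 (W(V) = V**2*V = V**3)
(-155*(-34) + 152)/W(308) = (-155*(-34) + 152)/(308**3) = (5270 + 152)/29218112 = 5422*(1/29218112) = 2711/14609056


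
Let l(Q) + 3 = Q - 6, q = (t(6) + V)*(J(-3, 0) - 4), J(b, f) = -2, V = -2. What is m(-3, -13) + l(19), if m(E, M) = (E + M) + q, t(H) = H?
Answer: -30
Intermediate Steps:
q = -24 (q = (6 - 2)*(-2 - 4) = 4*(-6) = -24)
l(Q) = -9 + Q (l(Q) = -3 + (Q - 6) = -3 + (-6 + Q) = -9 + Q)
m(E, M) = -24 + E + M (m(E, M) = (E + M) - 24 = -24 + E + M)
m(-3, -13) + l(19) = (-24 - 3 - 13) + (-9 + 19) = -40 + 10 = -30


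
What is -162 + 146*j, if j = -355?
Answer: -51992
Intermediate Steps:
-162 + 146*j = -162 + 146*(-355) = -162 - 51830 = -51992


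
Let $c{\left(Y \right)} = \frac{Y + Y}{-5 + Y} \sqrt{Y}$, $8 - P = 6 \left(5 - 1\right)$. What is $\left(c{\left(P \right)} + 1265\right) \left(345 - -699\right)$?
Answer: $1320660 + \frac{44544 i}{7} \approx 1.3207 \cdot 10^{6} + 6363.4 i$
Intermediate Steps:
$P = -16$ ($P = 8 - 6 \left(5 - 1\right) = 8 - 6 \cdot 4 = 8 - 24 = -16$)
$c{\left(Y \right)} = \frac{2 Y^{\frac{3}{2}}}{-5 + Y}$ ($c{\left(Y \right)} = \frac{2 Y}{-5 + Y} \sqrt{Y} = \frac{2 Y^{\frac{3}{2}}}{-5 + Y}$)
$\left(c{\left(P \right)} + 1265\right) \left(345 - -699\right) = \left(\frac{2 \left(-16\right)^{\frac{3}{2}}}{-5 - 16} + 1265\right) \left(345 - -699\right) = \left(\frac{2 \left(- 64 i\right)}{-21} + 1265\right) \left(345 + 699\right) = \left(2 \left(- 64 i\right) \left(- \frac{1}{21}\right) + 1265\right) 1044 = \left(\frac{128 i}{21} + 1265\right) 1044 = \left(1265 + \frac{128 i}{21}\right) 1044 = 1320660 + \frac{44544 i}{7}$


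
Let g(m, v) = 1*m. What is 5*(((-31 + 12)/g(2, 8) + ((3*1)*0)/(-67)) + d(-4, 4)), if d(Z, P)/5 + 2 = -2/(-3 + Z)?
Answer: -1265/14 ≈ -90.357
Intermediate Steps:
g(m, v) = m
d(Z, P) = -10 - 10/(-3 + Z) (d(Z, P) = -10 + 5*(-2/(-3 + Z)) = -10 - 10/(-3 + Z))
5*(((-31 + 12)/g(2, 8) + ((3*1)*0)/(-67)) + d(-4, 4)) = 5*(((-31 + 12)/2 + ((3*1)*0)/(-67)) + 10*(2 - 1*(-4))/(-3 - 4)) = 5*((-19*½ + (3*0)*(-1/67)) + 10*(2 + 4)/(-7)) = 5*((-19/2 + 0*(-1/67)) + 10*(-⅐)*6) = 5*((-19/2 + 0) - 60/7) = 5*(-19/2 - 60/7) = 5*(-253/14) = -1265/14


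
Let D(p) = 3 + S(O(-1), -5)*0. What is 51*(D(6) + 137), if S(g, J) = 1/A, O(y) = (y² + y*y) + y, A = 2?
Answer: 7140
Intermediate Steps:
O(y) = y + 2*y² (O(y) = (y² + y²) + y = 2*y² + y = y + 2*y²)
S(g, J) = ½ (S(g, J) = 1/2 = ½)
D(p) = 3 (D(p) = 3 + (½)*0 = 3 + 0 = 3)
51*(D(6) + 137) = 51*(3 + 137) = 51*140 = 7140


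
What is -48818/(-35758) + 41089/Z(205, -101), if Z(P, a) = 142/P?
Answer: 150602663433/2538818 ≈ 59320.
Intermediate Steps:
-48818/(-35758) + 41089/Z(205, -101) = -48818/(-35758) + 41089/((142/205)) = -48818*(-1/35758) + 41089/((142*(1/205))) = 24409/17879 + 41089/(142/205) = 24409/17879 + 41089*(205/142) = 24409/17879 + 8423245/142 = 150602663433/2538818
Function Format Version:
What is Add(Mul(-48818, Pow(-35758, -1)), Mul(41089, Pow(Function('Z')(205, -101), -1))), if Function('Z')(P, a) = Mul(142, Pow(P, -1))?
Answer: Rational(150602663433, 2538818) ≈ 59320.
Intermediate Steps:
Add(Mul(-48818, Pow(-35758, -1)), Mul(41089, Pow(Function('Z')(205, -101), -1))) = Add(Mul(-48818, Pow(-35758, -1)), Mul(41089, Pow(Mul(142, Pow(205, -1)), -1))) = Add(Mul(-48818, Rational(-1, 35758)), Mul(41089, Pow(Mul(142, Rational(1, 205)), -1))) = Add(Rational(24409, 17879), Mul(41089, Pow(Rational(142, 205), -1))) = Add(Rational(24409, 17879), Mul(41089, Rational(205, 142))) = Add(Rational(24409, 17879), Rational(8423245, 142)) = Rational(150602663433, 2538818)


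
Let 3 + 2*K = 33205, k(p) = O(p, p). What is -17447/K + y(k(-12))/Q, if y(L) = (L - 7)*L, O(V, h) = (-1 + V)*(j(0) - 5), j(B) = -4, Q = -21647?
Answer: -591330079/359361847 ≈ -1.6455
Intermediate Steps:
O(V, h) = 9 - 9*V (O(V, h) = (-1 + V)*(-4 - 5) = (-1 + V)*(-9) = 9 - 9*V)
k(p) = 9 - 9*p
y(L) = L*(-7 + L) (y(L) = (-7 + L)*L = L*(-7 + L))
K = 16601 (K = -3/2 + (½)*33205 = -3/2 + 33205/2 = 16601)
-17447/K + y(k(-12))/Q = -17447/16601 + ((9 - 9*(-12))*(-7 + (9 - 9*(-12))))/(-21647) = -17447*1/16601 + ((9 + 108)*(-7 + (9 + 108)))*(-1/21647) = -17447/16601 + (117*(-7 + 117))*(-1/21647) = -17447/16601 + (117*110)*(-1/21647) = -17447/16601 + 12870*(-1/21647) = -17447/16601 - 12870/21647 = -591330079/359361847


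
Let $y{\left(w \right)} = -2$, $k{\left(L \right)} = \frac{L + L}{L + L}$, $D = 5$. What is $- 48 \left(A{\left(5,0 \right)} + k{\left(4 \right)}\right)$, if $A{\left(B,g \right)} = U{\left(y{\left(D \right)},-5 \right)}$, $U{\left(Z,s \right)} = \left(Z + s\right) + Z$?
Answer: $384$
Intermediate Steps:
$k{\left(L \right)} = 1$ ($k{\left(L \right)} = \frac{2 L}{2 L} = 2 L \frac{1}{2 L} = 1$)
$U{\left(Z,s \right)} = s + 2 Z$
$A{\left(B,g \right)} = -9$ ($A{\left(B,g \right)} = -5 + 2 \left(-2\right) = -5 - 4 = -9$)
$- 48 \left(A{\left(5,0 \right)} + k{\left(4 \right)}\right) = - 48 \left(-9 + 1\right) = \left(-48\right) \left(-8\right) = 384$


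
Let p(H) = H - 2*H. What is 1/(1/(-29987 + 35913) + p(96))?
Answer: -5926/568895 ≈ -0.010417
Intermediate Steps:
p(H) = -H
1/(1/(-29987 + 35913) + p(96)) = 1/(1/(-29987 + 35913) - 1*96) = 1/(1/5926 - 96) = 1/(-568895/5926) = -5926/568895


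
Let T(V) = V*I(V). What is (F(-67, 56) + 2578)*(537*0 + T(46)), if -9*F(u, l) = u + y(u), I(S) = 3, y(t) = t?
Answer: 1073456/3 ≈ 3.5782e+5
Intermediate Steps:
T(V) = 3*V (T(V) = V*3 = 3*V)
F(u, l) = -2*u/9 (F(u, l) = -(u + u)/9 = -2*u/9)
(F(-67, 56) + 2578)*(537*0 + T(46)) = (-2/9*(-67) + 2578)*(537*0 + 3*46) = (134/9 + 2578)*(0 + 138) = (23336/9)*138 = 1073456/3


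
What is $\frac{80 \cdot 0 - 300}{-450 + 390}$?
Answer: $5$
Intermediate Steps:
$\frac{80 \cdot 0 - 300}{-450 + 390} = \frac{0 - 300}{-60} = \left(-300\right) \left(- \frac{1}{60}\right) = 5$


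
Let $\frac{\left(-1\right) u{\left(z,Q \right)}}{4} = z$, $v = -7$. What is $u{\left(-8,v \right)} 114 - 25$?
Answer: $3623$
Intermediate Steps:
$u{\left(z,Q \right)} = - 4 z$
$u{\left(-8,v \right)} 114 - 25 = \left(-4\right) \left(-8\right) 114 - 25 = 32 \cdot 114 - 25 = 3648 - 25 = 3623$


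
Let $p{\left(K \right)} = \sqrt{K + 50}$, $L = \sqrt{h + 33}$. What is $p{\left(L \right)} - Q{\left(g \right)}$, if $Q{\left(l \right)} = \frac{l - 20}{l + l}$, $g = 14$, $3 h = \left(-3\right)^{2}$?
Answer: $\frac{3}{14} + 2 \sqrt{14} \approx 7.6976$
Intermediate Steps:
$h = 3$ ($h = \frac{\left(-3\right)^{2}}{3} = \frac{1}{3} \cdot 9 = 3$)
$L = 6$ ($L = \sqrt{3 + 33} = \sqrt{36} = 6$)
$Q{\left(l \right)} = \frac{-20 + l}{2 l}$
$p{\left(K \right)} = \sqrt{50 + K}$
$p{\left(L \right)} - Q{\left(g \right)} = \sqrt{50 + 6} - \frac{-20 + 14}{2 \cdot 14} = \sqrt{56} - \frac{1}{2} \cdot \frac{1}{14} \left(-6\right) = 2 \sqrt{14} - - \frac{3}{14} = 2 \sqrt{14} + \frac{3}{14} = \frac{3}{14} + 2 \sqrt{14}$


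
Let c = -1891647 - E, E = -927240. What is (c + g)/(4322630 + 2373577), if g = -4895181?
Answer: -279028/318867 ≈ -0.87506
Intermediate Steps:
c = -964407 (c = -1891647 - 1*(-927240) = -1891647 + 927240 = -964407)
(c + g)/(4322630 + 2373577) = (-964407 - 4895181)/(4322630 + 2373577) = -5859588/6696207 = -5859588*1/6696207 = -279028/318867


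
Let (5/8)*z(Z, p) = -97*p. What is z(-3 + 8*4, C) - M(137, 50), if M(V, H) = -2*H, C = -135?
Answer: 21052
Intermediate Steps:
z(Z, p) = -776*p/5 (z(Z, p) = 8*(-97*p)/5 = -776*p/5)
z(-3 + 8*4, C) - M(137, 50) = -776/5*(-135) - (-2)*50 = 20952 - 1*(-100) = 20952 + 100 = 21052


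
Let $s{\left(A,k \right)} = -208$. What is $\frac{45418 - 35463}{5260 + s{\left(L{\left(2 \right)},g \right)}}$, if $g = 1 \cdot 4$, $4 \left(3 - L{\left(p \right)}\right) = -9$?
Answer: $\frac{9955}{5052} \approx 1.9705$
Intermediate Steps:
$L{\left(p \right)} = \frac{21}{4}$ ($L{\left(p \right)} = 3 - - \frac{9}{4} = 3 + \frac{9}{4} = \frac{21}{4}$)
$g = 4$
$\frac{45418 - 35463}{5260 + s{\left(L{\left(2 \right)},g \right)}} = \frac{45418 - 35463}{5260 - 208} = \frac{9955}{5052}$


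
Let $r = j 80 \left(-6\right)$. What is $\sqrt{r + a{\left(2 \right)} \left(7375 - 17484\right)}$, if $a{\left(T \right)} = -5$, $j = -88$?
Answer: $\sqrt{92785} \approx 304.61$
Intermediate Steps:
$r = 42240$ ($r = \left(-88\right) 80 \left(-6\right) = \left(-7040\right) \left(-6\right) = 42240$)
$\sqrt{r + a{\left(2 \right)} \left(7375 - 17484\right)} = \sqrt{42240 - 5 \left(7375 - 17484\right)} = \sqrt{42240 - -50545} = \sqrt{42240 + 50545} = \sqrt{92785}$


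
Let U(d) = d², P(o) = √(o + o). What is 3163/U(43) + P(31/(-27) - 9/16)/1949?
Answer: 3163/1849 + I*√4434/70164 ≈ 1.7107 + 0.00094904*I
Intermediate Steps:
P(o) = √2*√o (P(o) = √(2*o) = √2*√o)
3163/U(43) + P(31/(-27) - 9/16)/1949 = 3163/(43²) + (√2*√(31/(-27) - 9/16))/1949 = 3163/1849 + (√2*√(31*(-1/27) - 9*1/16))*(1/1949) = 3163*(1/1849) + (√2*√(-31/27 - 9/16))*(1/1949) = 3163/1849 + (√2*√(-739/432))*(1/1949) = 3163/1849 + (√2*(I*√2217/36))*(1/1949) = 3163/1849 + (I*√4434/36)*(1/1949) = 3163/1849 + I*√4434/70164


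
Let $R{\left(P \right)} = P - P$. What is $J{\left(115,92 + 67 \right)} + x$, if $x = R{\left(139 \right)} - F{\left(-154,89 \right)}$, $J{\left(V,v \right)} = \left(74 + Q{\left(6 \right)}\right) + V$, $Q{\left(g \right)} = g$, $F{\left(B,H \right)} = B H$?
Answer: $13901$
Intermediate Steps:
$R{\left(P \right)} = 0$
$J{\left(V,v \right)} = 80 + V$ ($J{\left(V,v \right)} = \left(74 + 6\right) + V = 80 + V$)
$x = 13706$ ($x = 0 - \left(-154\right) 89 = 0 - -13706 = 0 + 13706 = 13706$)
$J{\left(115,92 + 67 \right)} + x = \left(80 + 115\right) + 13706 = 195 + 13706 = 13901$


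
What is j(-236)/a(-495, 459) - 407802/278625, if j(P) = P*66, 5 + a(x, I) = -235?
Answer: 11783307/185750 ≈ 63.436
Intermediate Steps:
a(x, I) = -240 (a(x, I) = -5 - 235 = -240)
j(P) = 66*P
j(-236)/a(-495, 459) - 407802/278625 = (66*(-236))/(-240) - 407802/278625 = -15576*(-1/240) - 407802*1/278625 = 649/10 - 135934/92875 = 11783307/185750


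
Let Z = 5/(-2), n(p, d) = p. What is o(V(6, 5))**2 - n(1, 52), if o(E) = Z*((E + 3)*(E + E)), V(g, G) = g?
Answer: 72899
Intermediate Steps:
Z = -5/2 (Z = 5*(-1/2) = -5/2 ≈ -2.5000)
o(E) = -5*E*(3 + E) (o(E) = -5*(E + 3)*(E + E)/2 = -5*(3 + E)*2*E/2 = -5*E*(3 + E))
o(V(6, 5))**2 - n(1, 52) = (-5*6*(3 + 6))**2 - 1*1 = (-5*6*9)**2 - 1 = (-270)**2 - 1 = 72900 - 1 = 72899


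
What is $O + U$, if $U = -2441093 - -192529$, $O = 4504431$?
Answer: $2255867$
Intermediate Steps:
$U = -2248564$ ($U = -2441093 + 192529 = -2248564$)
$O + U = 4504431 - 2248564 = 2255867$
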